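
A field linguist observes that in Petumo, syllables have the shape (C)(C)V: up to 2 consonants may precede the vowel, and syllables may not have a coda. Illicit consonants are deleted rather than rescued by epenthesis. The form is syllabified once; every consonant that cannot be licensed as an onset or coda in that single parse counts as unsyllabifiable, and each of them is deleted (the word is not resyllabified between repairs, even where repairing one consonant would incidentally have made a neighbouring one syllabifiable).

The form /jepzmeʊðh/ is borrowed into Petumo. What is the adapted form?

The consonants /p/, /ð/, /h/ cannot be parsed into a legal (C)(C)V syllable (no codas are permitted; onsets may contain at most 2 consonants).
Each unlicensed consonant is deleted: /p/, /ð/, /h/.

jezmeʊ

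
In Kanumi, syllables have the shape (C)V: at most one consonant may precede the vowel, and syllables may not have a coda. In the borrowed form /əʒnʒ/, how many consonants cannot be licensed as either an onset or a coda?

Syllabifying with onset maximization leaves /ʒ/, /n/, /ʒ/ stranded (no codas are permitted; onsets are limited to one consonant).

3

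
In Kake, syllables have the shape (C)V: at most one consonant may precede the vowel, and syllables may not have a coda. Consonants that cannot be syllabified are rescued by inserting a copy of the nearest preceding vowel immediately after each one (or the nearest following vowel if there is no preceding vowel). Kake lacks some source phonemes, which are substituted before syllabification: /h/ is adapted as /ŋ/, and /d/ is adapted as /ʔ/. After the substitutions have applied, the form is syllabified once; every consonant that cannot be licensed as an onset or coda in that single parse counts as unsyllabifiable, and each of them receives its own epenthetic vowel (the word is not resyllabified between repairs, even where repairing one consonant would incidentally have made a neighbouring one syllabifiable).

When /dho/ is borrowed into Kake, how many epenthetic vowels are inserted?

1

After substitution the input is /ʔŋo/.
The unsyllabifiable consonants are /ʔ/; each receives one epenthetic vowel.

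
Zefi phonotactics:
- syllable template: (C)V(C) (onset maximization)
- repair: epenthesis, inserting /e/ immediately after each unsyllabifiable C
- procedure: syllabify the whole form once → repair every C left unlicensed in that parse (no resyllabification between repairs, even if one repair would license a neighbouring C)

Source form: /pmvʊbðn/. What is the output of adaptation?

pemevʊbðene

The consonants /p/, /m/, /ð/, /n/ cannot be parsed into a legal (C)V(C) syllable (at most one coda consonant is licensed; onsets are limited to one consonant).
Each unlicensed consonant becomes the onset of a new syllable: /p/ → /pe/, /m/ → /me/, /ð/ → /ðe/, /n/ → /ne/.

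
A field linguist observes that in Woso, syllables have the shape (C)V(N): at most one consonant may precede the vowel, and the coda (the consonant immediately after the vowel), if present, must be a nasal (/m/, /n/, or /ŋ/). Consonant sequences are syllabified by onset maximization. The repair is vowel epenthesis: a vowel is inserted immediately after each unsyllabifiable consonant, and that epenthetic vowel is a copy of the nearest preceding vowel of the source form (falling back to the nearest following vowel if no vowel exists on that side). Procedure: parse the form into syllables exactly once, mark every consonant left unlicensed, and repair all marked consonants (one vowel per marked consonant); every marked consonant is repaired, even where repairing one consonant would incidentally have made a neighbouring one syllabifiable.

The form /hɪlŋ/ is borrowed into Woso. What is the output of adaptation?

hɪlɪŋɪ

The consonants /l/, /ŋ/ cannot be parsed into a legal (C)V(N) syllable (only a nasal (/m/, /n/, or /ŋ/) is licensed in coda position; onsets are limited to one consonant).
Each unlicensed consonant becomes the onset of a new syllable: /l/ → /lɪ/, /ŋ/ → /ŋɪ/.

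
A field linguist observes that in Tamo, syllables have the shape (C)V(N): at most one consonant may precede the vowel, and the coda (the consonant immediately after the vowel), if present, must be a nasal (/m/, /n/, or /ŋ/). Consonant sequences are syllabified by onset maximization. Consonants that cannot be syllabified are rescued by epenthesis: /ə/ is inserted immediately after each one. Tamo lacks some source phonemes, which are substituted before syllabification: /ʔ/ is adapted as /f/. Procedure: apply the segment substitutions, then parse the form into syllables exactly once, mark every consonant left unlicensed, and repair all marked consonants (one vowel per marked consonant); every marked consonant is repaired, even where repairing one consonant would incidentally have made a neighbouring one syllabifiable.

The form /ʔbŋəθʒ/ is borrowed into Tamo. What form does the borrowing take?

fəbəŋəθəʒə

Substitution: /ʔ/ → /f/, giving /fbŋəθʒ/.
The consonants /f/, /b/, /θ/, /ʒ/ cannot be parsed into a legal (C)V(N) syllable (only a nasal (/m/, /n/, or /ŋ/) is licensed in coda position; onsets are limited to one consonant).
Inserting the epenthetic vowel yields /f/ → /fə/, /b/ → /bə/, /θ/ → /θə/, /ʒ/ → /ʒə/.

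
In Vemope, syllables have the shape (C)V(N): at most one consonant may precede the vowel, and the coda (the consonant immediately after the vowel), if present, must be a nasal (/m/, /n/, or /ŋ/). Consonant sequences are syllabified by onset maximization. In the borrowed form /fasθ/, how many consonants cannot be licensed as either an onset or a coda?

2

Syllabifying with onset maximization leaves /s/, /θ/ stranded (only a nasal (/m/, /n/, or /ŋ/) is licensed in coda position; onsets are limited to one consonant).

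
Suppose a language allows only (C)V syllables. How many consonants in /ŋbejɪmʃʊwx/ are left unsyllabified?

4

Syllabifying with onset maximization leaves /ŋ/, /m/, /w/, /x/ stranded (no codas are permitted; onsets are limited to one consonant).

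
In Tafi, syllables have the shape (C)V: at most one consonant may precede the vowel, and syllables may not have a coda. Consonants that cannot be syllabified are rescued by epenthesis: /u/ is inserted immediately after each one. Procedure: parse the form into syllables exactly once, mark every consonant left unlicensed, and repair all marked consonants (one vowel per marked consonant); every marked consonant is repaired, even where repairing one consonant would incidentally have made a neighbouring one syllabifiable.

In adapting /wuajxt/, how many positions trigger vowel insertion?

The unsyllabifiable consonants are /j/, /x/, /t/; each receives one epenthetic vowel.

3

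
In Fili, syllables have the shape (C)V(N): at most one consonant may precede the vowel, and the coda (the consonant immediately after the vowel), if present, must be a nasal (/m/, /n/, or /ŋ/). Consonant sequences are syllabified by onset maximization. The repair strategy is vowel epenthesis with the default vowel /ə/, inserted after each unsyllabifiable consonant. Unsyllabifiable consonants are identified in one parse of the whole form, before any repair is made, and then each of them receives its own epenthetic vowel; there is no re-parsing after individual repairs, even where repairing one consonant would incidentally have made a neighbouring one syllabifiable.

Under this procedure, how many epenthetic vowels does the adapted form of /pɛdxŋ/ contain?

The unsyllabifiable consonants are /d/, /x/, /ŋ/; each receives one epenthetic vowel.

3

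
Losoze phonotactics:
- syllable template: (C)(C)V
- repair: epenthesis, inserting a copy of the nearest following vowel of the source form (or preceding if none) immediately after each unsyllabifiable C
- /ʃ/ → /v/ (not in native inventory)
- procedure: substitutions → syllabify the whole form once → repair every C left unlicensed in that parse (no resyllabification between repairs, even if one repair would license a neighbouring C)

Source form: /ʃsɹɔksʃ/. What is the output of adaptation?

vɔsɹɔkɔsɔvɔ

Substitution: /ʃ/ → /v/, giving /vsɹɔksv/.
Syllabifying with onset maximization leaves /v/, /k/, /s/, /v/ stranded (no codas are permitted; onsets may contain at most 2 consonants).
Epenthesis after each stranded consonant: /v/ → /vɔ/, /k/ → /kɔ/, /s/ → /sɔ/, /v/ → /vɔ/.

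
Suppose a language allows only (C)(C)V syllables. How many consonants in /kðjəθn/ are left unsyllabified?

Under (C)(C)V, the unsyllabifiable consonants are /k/, /θ/, /n/ (no codas are permitted; onsets may contain at most 2 consonants).

3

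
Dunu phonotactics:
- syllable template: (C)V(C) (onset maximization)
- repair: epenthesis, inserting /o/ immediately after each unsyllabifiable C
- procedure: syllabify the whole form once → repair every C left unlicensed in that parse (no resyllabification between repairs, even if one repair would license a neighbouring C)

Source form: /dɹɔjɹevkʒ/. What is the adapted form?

Syllabifying with onset maximization leaves /d/, /k/, /ʒ/ stranded (at most one coda consonant is licensed; onsets are limited to one consonant).
Each unlicensed consonant becomes the onset of a new syllable: /d/ → /do/, /k/ → /ko/, /ʒ/ → /ʒo/.

doɹɔjɹevkoʒo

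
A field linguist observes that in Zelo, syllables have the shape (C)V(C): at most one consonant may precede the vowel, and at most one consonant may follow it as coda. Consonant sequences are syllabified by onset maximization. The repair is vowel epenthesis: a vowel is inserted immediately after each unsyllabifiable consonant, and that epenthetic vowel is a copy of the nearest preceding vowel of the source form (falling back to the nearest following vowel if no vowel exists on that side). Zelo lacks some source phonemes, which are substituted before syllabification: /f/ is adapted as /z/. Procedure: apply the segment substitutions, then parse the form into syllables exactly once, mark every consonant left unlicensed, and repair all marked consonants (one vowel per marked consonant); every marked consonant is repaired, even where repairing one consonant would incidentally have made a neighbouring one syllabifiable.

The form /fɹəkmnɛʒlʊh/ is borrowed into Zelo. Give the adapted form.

zəɹəkmənɛʒlʊh

Substitution: /f/ → /z/, giving /zɹəkmnɛʒlʊh/.
Under (C)V(C), the unsyllabifiable consonants are /z/, /m/ (at most one coda consonant is licensed; onsets are limited to one consonant).
Each unlicensed consonant becomes the onset of a new syllable: /z/ → /zə/, /m/ → /mə/.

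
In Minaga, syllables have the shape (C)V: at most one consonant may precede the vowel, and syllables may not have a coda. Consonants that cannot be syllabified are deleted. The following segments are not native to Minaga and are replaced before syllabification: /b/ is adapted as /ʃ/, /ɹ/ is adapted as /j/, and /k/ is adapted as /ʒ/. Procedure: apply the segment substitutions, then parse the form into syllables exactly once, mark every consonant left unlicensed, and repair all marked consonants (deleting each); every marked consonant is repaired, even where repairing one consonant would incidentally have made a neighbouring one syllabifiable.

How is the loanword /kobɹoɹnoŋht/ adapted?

ʒojono

Substitution: /k/ → /ʒ/, /b/ → /ʃ/, /ɹ/ → /j/, giving /ʒoʃjojnoŋht/.
Syllabifying with onset maximization leaves /ʃ/, /j/, /ŋ/, /h/, /t/ stranded (no codas are permitted; onsets are limited to one consonant).
Deletion applies to /ʃ/, /j/, /ŋ/, /h/, /t/.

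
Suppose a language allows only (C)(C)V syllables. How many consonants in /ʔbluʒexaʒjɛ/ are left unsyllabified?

1

Syllabifying with onset maximization leaves /ʔ/ stranded (no codas are permitted; onsets may contain at most 2 consonants).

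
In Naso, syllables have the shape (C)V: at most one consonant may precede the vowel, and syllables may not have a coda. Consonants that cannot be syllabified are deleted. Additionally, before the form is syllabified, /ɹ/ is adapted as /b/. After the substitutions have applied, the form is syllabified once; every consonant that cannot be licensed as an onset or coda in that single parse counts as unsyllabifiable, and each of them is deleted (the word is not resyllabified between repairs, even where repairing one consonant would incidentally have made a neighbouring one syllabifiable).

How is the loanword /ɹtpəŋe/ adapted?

Substitution: /ɹ/ → /b/, giving /btpəŋe/.
Under (C)V, the unsyllabifiable consonants are /b/, /t/ (no codas are permitted; onsets are limited to one consonant).
Deletion applies to /b/, /t/.

pəŋe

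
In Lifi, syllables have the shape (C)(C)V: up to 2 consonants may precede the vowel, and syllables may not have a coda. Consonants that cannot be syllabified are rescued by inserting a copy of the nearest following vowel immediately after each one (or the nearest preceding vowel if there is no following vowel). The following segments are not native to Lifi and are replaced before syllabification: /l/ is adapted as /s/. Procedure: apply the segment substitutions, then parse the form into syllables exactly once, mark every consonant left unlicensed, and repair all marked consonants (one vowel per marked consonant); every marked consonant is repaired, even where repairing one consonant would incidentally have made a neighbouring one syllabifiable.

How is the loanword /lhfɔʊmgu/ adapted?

Substitution: /l/ → /s/, giving /shfɔʊmgu/.
Syllabifying with onset maximization leaves /s/ stranded (no codas are permitted; onsets may contain at most 2 consonants).
Epenthesis after each stranded consonant: /s/ → /sɔ/.

sɔhfɔʊmgu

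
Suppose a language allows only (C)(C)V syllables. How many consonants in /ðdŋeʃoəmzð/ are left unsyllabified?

The consonants /ð/, /m/, /z/, /ð/ cannot be parsed into a legal (C)(C)V syllable (no codas are permitted; onsets may contain at most 2 consonants).

4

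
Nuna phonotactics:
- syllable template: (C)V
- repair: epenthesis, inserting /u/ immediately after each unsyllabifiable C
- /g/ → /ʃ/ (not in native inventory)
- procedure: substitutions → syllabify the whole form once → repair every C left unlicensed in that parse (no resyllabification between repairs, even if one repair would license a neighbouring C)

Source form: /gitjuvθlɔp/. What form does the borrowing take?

Substitution: /g/ → /ʃ/, giving /ʃitjuvθlɔp/.
Syllabifying with onset maximization leaves /t/, /v/, /θ/, /p/ stranded (no codas are permitted; onsets are limited to one consonant).
Inserting the epenthetic vowel yields /t/ → /tu/, /v/ → /vu/, /θ/ → /θu/, /p/ → /pu/.

ʃitujuvuθulɔpu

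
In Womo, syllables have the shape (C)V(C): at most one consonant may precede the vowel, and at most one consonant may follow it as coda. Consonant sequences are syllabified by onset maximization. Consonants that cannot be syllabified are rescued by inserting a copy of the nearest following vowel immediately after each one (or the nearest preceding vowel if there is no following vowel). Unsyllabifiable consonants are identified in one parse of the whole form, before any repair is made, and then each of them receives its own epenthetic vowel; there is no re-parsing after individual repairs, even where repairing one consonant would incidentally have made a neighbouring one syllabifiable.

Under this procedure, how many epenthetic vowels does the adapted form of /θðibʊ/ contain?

1

The unsyllabifiable consonants are /θ/; each receives one epenthetic vowel.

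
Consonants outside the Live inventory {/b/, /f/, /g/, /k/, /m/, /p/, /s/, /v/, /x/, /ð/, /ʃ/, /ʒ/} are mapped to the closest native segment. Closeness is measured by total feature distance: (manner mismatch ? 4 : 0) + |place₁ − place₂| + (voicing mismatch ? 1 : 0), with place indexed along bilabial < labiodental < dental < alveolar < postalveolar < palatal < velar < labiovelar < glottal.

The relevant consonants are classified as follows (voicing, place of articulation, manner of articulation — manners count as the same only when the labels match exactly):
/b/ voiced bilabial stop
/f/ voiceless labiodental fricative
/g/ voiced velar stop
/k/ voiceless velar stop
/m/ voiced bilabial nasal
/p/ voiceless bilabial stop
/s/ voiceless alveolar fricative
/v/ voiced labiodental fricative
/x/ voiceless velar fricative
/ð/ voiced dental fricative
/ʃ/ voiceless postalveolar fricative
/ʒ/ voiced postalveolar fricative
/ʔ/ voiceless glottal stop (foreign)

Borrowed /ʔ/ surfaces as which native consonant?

/k/ is closest: same manner (stop), place distance 2 (glottal→velar), same voicing; total 2. Next closest is /g/ at distance 3.

k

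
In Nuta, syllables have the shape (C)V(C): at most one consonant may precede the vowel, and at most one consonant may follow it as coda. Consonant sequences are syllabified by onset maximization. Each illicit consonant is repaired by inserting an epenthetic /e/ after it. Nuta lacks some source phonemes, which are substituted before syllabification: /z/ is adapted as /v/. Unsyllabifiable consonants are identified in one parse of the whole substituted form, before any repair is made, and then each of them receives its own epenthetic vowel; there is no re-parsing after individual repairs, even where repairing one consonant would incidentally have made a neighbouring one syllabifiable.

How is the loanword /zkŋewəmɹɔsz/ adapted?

Substitution: /z/ → /v/, giving /vkŋewəmɹɔsv/.
The consonants /v/, /k/, /v/ cannot be parsed into a legal (C)V(C) syllable (at most one coda consonant is licensed; onsets are limited to one consonant).
Epenthesis after each stranded consonant: /v/ → /ve/, /k/ → /ke/, /v/ → /ve/.

vekeŋewəmɹɔsve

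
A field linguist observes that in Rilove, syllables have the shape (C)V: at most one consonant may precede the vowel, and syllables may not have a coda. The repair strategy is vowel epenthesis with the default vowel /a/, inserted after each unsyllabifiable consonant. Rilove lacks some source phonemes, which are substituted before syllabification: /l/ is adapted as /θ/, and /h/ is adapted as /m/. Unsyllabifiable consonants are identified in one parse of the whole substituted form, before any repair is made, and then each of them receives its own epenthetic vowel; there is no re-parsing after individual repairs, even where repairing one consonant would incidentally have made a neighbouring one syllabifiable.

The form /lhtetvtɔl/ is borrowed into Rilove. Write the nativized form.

Substitution: /l/ → /θ/, /h/ → /m/, giving /θmtetvtɔθ/.
Syllabifying with onset maximization leaves /θ/, /m/, /t/, /v/, /θ/ stranded (no codas are permitted; onsets are limited to one consonant).
Epenthesis after each stranded consonant: /θ/ → /θa/, /m/ → /ma/, /t/ → /ta/, /v/ → /va/, /θ/ → /θa/.

θamatetavatɔθa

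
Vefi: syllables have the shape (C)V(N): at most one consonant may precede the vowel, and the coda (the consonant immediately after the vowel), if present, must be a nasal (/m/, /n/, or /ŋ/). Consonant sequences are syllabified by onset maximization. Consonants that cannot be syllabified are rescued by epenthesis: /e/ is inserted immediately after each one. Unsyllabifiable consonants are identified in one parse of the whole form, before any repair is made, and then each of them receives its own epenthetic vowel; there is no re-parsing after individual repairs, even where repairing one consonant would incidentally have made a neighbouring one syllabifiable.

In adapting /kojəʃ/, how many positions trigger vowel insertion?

The unsyllabifiable consonants are /ʃ/; each receives one epenthetic vowel.

1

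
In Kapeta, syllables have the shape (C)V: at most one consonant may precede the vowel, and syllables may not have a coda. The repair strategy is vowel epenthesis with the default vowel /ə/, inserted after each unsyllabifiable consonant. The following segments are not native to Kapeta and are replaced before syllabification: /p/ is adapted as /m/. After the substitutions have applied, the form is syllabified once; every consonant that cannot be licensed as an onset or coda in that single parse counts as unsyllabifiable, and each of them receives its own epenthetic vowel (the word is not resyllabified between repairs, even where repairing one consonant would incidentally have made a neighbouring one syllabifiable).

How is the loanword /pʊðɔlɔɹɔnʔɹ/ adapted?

mʊðɔlɔɹɔnəʔəɹə

Substitution: /p/ → /m/, giving /mʊðɔlɔɹɔnʔɹ/.
The consonants /n/, /ʔ/, /ɹ/ cannot be parsed into a legal (C)V syllable (no codas are permitted; onsets are limited to one consonant).
Inserting the epenthetic vowel yields /n/ → /nə/, /ʔ/ → /ʔə/, /ɹ/ → /ɹə/.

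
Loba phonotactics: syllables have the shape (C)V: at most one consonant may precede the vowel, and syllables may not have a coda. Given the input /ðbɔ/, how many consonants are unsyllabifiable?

Syllabifying with onset maximization leaves /ð/ stranded (no codas are permitted; onsets are limited to one consonant).

1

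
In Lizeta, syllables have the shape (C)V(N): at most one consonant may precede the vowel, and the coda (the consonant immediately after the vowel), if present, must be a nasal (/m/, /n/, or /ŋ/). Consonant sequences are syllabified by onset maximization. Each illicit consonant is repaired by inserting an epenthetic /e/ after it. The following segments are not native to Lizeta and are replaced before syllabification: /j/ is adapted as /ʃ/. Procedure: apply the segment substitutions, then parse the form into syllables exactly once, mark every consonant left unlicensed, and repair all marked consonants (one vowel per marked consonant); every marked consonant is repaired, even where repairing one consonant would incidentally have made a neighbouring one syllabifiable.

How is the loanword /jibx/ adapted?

ʃibexe

Substitution: /j/ → /ʃ/, giving /ʃibx/.
Syllabifying with onset maximization leaves /b/, /x/ stranded (only a nasal (/m/, /n/, or /ŋ/) is licensed in coda position; onsets are limited to one consonant).
Epenthesis after each stranded consonant: /b/ → /be/, /x/ → /xe/.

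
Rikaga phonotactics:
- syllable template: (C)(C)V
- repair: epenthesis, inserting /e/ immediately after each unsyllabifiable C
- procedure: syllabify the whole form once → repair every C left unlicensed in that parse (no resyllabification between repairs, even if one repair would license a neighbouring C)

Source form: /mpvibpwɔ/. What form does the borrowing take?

mepvibepwɔ

Under (C)(C)V, the unsyllabifiable consonants are /m/, /b/ (no codas are permitted; onsets may contain at most 2 consonants).
Epenthesis after each stranded consonant: /m/ → /me/, /b/ → /be/.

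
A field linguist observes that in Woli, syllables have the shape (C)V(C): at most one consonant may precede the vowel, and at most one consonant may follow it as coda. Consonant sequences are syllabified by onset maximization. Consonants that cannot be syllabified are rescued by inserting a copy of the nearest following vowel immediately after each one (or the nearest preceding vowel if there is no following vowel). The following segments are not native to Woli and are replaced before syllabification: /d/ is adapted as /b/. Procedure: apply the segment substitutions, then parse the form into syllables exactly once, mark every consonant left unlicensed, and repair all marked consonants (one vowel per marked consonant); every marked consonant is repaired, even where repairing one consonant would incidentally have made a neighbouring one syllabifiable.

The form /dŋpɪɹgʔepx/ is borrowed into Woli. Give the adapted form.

Substitution: /d/ → /b/, giving /bŋpɪɹgʔepx/.
Under (C)V(C), the unsyllabifiable consonants are /b/, /ŋ/, /g/, /x/ (at most one coda consonant is licensed; onsets are limited to one consonant).
Inserting the epenthetic vowel yields /b/ → /bɪ/, /ŋ/ → /ŋɪ/, /g/ → /ge/, /x/ → /xe/.

bɪŋɪpɪɹgeʔepxe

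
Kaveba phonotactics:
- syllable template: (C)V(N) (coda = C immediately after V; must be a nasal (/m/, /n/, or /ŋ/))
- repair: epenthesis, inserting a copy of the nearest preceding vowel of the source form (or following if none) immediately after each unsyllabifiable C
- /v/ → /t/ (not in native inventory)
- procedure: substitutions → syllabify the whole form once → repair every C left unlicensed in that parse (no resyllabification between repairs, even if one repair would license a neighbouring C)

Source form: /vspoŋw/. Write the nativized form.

Substitution: /v/ → /t/, giving /tspoŋw/.
Syllabifying with onset maximization leaves /t/, /s/, /w/ stranded (only a nasal (/m/, /n/, or /ŋ/) is licensed in coda position; onsets are limited to one consonant).
Epenthesis after each stranded consonant: /t/ → /to/, /s/ → /so/, /w/ → /wo/.

tosopoŋwo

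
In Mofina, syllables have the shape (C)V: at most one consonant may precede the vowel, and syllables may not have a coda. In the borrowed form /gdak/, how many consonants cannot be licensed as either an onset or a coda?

2

Syllabifying with onset maximization leaves /g/, /k/ stranded (no codas are permitted; onsets are limited to one consonant).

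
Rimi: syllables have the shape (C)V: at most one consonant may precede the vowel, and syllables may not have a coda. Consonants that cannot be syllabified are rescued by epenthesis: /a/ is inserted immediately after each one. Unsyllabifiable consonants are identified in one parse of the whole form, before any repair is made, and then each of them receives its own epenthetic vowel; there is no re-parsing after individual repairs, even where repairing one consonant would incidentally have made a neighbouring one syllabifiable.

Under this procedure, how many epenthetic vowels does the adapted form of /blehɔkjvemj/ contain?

The unsyllabifiable consonants are /b/, /k/, /j/, /m/, /j/; each receives one epenthetic vowel.

5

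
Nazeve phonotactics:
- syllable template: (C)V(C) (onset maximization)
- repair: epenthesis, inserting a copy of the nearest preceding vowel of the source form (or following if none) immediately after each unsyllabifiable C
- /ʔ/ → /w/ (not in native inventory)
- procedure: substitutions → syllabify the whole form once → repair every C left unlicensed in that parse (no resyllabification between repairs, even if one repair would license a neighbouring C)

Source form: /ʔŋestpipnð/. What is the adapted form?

Substitution: /ʔ/ → /w/, giving /wŋestpipnð/.
Under (C)V(C), the unsyllabifiable consonants are /w/, /t/, /n/, /ð/ (at most one coda consonant is licensed; onsets are limited to one consonant).
Inserting the epenthetic vowel yields /w/ → /we/, /t/ → /te/, /n/ → /ni/, /ð/ → /ði/.

weŋestepipniði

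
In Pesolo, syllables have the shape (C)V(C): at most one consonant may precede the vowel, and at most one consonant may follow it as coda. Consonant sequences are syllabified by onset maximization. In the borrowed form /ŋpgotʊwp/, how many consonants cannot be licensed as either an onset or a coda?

Under (C)V(C), the unsyllabifiable consonants are /ŋ/, /p/, /p/ (at most one coda consonant is licensed; onsets are limited to one consonant).

3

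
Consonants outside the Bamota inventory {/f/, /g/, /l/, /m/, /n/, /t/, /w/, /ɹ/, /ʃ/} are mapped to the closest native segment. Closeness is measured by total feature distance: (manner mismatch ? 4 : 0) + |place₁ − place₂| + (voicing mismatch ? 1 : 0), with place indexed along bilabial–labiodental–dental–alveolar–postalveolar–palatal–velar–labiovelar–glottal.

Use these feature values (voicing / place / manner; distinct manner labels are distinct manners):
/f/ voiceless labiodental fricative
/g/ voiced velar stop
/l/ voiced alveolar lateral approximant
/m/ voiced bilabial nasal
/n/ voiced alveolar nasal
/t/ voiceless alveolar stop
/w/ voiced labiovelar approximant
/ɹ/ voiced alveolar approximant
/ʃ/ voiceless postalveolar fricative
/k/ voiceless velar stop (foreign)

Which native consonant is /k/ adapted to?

/g/ is closest: same manner (stop), place distance 0 (velar→velar), voicing differs (+1); total 1. Next closest is /t/ at distance 3.

g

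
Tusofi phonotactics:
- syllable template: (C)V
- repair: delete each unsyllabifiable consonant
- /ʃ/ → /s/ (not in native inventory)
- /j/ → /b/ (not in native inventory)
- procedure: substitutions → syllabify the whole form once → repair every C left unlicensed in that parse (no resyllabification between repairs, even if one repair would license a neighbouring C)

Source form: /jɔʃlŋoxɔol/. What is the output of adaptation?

bɔŋoxɔo

Substitution: /j/ → /b/, /ʃ/ → /s/, giving /bɔslŋoxɔol/.
Under (C)V, the unsyllabifiable consonants are /s/, /l/, /l/ (no codas are permitted; onsets are limited to one consonant).
Each unlicensed consonant is deleted: /s/, /l/, /l/.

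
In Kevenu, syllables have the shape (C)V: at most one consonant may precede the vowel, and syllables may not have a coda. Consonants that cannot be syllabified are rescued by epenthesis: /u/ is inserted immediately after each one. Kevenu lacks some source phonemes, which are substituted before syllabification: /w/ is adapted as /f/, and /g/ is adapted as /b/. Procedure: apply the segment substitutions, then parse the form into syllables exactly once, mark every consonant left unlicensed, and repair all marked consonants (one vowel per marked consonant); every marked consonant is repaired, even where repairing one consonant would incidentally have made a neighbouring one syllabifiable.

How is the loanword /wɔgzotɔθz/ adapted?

fɔbuzotɔθuzu

Substitution: /w/ → /f/, /g/ → /b/, giving /fɔbzotɔθz/.
Under (C)V, the unsyllabifiable consonants are /b/, /θ/, /z/ (no codas are permitted; onsets are limited to one consonant).
Inserting the epenthetic vowel yields /b/ → /bu/, /θ/ → /θu/, /z/ → /zu/.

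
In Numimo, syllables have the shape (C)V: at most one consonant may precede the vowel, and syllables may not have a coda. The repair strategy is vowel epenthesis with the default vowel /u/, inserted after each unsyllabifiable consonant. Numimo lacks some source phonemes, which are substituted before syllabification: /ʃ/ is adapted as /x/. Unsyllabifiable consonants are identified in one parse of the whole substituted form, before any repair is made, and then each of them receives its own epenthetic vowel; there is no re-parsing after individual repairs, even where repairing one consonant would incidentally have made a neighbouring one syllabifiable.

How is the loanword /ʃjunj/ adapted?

xujunuju

Substitution: /ʃ/ → /x/, giving /xjunj/.
Syllabifying with onset maximization leaves /x/, /n/, /j/ stranded (no codas are permitted; onsets are limited to one consonant).
Epenthesis after each stranded consonant: /x/ → /xu/, /n/ → /nu/, /j/ → /ju/.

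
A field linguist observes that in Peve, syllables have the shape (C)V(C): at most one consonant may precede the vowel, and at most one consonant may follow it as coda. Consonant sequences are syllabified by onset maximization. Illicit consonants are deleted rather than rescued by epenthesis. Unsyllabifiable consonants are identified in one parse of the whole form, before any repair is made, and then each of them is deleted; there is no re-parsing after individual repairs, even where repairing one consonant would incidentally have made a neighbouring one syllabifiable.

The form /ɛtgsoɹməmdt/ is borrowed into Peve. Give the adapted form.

ɛtsoɹməm

The consonants /g/, /d/, /t/ cannot be parsed into a legal (C)V(C) syllable (at most one coda consonant is licensed; onsets are limited to one consonant).
Deletion applies to /g/, /d/, /t/.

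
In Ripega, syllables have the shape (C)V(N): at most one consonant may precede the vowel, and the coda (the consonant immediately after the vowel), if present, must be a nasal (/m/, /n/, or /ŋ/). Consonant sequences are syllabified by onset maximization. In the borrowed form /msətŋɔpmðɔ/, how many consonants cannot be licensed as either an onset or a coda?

Under (C)V(N), the unsyllabifiable consonants are /m/, /t/, /p/, /m/ (only a nasal (/m/, /n/, or /ŋ/) is licensed in coda position; onsets are limited to one consonant).

4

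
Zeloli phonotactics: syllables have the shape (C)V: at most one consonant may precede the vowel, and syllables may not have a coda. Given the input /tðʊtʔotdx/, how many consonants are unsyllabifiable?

5

Under (C)V, the unsyllabifiable consonants are /t/, /t/, /t/, /d/, /x/ (no codas are permitted; onsets are limited to one consonant).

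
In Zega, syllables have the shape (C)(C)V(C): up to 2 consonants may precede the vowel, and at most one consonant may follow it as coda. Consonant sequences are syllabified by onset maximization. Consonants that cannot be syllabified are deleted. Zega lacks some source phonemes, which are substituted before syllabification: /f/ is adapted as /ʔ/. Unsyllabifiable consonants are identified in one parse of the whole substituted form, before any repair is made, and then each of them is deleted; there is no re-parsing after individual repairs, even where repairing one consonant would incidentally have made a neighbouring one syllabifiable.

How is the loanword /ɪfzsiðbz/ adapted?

ɪʔzsið

Substitution: /f/ → /ʔ/, giving /ɪʔzsiðbz/.
Syllabifying with onset maximization leaves /b/, /z/ stranded (at most one coda consonant is licensed; onsets may contain at most 2 consonants).
Each unlicensed consonant is deleted: /b/, /z/.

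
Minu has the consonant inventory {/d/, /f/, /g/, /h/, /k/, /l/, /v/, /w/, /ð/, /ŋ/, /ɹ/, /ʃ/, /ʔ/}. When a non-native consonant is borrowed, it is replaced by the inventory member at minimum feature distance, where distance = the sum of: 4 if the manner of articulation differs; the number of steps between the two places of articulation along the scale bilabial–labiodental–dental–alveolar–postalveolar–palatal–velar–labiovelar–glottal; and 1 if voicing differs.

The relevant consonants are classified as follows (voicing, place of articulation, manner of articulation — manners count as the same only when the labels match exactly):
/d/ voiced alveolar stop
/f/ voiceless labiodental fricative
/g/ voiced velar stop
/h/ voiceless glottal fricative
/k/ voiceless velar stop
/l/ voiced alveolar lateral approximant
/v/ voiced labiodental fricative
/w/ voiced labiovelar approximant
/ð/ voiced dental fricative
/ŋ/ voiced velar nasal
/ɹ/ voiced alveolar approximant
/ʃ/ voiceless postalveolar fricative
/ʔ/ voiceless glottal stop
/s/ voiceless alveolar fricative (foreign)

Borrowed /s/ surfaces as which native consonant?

/ʃ/ is closest: same manner (fricative), place distance 1 (alveolar→postalveolar), same voicing; total 1. Next closest is /f/ at distance 2.

ʃ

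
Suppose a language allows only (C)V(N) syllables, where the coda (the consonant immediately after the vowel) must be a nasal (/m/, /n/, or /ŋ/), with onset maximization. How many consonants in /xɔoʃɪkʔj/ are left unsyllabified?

3

The consonants /k/, /ʔ/, /j/ cannot be parsed into a legal (C)V(N) syllable (only a nasal (/m/, /n/, or /ŋ/) is licensed in coda position; onsets are limited to one consonant).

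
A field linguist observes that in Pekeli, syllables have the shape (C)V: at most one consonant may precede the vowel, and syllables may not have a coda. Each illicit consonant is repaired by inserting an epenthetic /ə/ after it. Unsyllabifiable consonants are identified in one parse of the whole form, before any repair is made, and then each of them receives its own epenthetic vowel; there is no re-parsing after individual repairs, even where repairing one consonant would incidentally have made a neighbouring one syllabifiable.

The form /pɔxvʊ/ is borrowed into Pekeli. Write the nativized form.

pɔxəvʊ

Under (C)V, the unsyllabifiable consonants are /x/ (no codas are permitted; onsets are limited to one consonant).
Epenthesis after each stranded consonant: /x/ → /xə/.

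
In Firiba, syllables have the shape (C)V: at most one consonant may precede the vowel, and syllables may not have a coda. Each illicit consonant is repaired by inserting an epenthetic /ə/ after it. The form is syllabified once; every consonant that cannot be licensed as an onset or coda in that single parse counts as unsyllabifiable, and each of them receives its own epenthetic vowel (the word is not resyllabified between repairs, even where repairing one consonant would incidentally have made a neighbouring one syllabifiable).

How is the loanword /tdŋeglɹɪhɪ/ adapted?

The consonants /t/, /d/, /g/, /l/ cannot be parsed into a legal (C)V syllable (no codas are permitted; onsets are limited to one consonant).
Each unlicensed consonant becomes the onset of a new syllable: /t/ → /tə/, /d/ → /də/, /g/ → /gə/, /l/ → /lə/.

tədəŋegələɹɪhɪ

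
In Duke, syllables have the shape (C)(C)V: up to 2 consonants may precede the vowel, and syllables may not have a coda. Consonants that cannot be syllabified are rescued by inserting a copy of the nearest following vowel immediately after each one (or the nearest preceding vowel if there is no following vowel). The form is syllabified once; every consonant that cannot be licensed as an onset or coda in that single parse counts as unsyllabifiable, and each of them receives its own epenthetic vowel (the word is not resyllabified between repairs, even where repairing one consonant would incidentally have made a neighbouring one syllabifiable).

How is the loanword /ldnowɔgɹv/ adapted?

lodnowɔgɔɹɔvɔ

Under (C)(C)V, the unsyllabifiable consonants are /l/, /g/, /ɹ/, /v/ (no codas are permitted; onsets may contain at most 2 consonants).
Epenthesis after each stranded consonant: /l/ → /lo/, /g/ → /gɔ/, /ɹ/ → /ɹɔ/, /v/ → /vɔ/.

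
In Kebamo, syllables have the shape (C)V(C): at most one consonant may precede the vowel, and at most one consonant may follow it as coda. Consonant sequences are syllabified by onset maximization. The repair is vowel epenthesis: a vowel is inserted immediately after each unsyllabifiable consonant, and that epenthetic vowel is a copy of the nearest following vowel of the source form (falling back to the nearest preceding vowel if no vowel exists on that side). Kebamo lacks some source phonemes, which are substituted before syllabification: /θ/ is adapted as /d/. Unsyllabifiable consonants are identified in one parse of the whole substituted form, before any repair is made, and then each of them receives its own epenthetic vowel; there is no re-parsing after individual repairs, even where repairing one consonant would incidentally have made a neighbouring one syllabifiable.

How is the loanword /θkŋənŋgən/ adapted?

dəkəŋənŋəgən

Substitution: /θ/ → /d/, giving /dkŋənŋgən/.
Under (C)V(C), the unsyllabifiable consonants are /d/, /k/, /ŋ/ (at most one coda consonant is licensed; onsets are limited to one consonant).
Each unlicensed consonant becomes the onset of a new syllable: /d/ → /də/, /k/ → /kə/, /ŋ/ → /ŋə/.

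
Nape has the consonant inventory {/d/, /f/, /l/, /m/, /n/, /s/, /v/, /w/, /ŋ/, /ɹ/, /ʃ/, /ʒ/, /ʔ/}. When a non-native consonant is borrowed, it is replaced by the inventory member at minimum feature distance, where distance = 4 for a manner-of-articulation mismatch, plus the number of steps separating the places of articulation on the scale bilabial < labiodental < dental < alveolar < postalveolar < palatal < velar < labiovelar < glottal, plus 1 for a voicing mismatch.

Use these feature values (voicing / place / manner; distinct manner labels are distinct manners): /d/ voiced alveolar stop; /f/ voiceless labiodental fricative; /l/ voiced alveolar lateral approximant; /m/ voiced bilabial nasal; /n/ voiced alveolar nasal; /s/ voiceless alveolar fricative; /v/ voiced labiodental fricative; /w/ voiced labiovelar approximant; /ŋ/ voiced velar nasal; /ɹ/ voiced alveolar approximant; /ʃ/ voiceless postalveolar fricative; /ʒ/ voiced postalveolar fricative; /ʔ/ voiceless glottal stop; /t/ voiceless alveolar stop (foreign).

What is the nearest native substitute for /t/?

/d/ is closest: same manner (stop), place distance 0 (alveolar→alveolar), voicing differs (+1); total 1. Next closest is /s/ at distance 4.

d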